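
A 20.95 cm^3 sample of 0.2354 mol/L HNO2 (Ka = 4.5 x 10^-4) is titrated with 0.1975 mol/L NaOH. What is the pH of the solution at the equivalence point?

n(HNO2) = 0.2354 x 0.02095 = 0.004932 mol; V(NaOH) at equivalence = 0.004932/0.1975 = 0.02497 L.
At equivalence all the acid is converted to NO2-; total volume = 0.02095 + 0.02497 = 0.04592 L, so [NO2-] = 0.004932/0.04592 = 0.1074 M.
Kb = Kw/Ka = 1.0e-14 / 4.5 x 10^-4 = 2.22e-11.
[OH^-] = sqrt(Kb x [NO2-]) = sqrt(2.22e-11 x 0.1074) = 1.54e-6 M.
pOH = 5.81, so pH = 14.00 - 5.81 = 8.19.

8.19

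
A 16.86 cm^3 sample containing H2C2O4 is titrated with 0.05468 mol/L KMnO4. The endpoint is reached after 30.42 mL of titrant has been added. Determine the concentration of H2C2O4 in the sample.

n(KMnO4) = 0.05468 x 0.03042 = 0.001663 mol.
From the balanced equation, 2 mol KMnO4 reacts with 5 mol H2C2O4, so n(H2C2O4) = 0.001663 x 5/2 = 0.004158 mol.
[H2C2O4] = 0.004158 / 0.01686 L = 0.247 M.

0.247 M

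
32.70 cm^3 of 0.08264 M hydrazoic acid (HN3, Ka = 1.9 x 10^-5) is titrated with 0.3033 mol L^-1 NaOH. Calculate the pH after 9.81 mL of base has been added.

n(acid) = 0.08264 x 0.03270 = 0.002702 mol; n(NaOH) added = 0.3033 x 0.009810 = 0.002975 mol.
Base is in excess by 0.002975 - 0.002702 = 0.0002730 mol in a total volume of 0.04251 L.
[OH^-] = 0.0002730/0.04251 = 0.006423 M, so pOH = 2.19 and pH = 14.00 - 2.19 = 11.81.

11.81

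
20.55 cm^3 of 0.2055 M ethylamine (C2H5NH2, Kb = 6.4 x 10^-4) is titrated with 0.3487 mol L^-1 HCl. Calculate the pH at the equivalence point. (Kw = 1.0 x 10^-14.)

5.85

n(C2H5NH2) = 0.2055 x 0.02055 = 0.004223 mol; V(HCl) at equivalence = 0.004223/0.3487 = 0.01211 L.
At equivalence the base is fully converted to C2H5NH3+; total volume = 0.03266 L, so [C2H5NH3+] = 0.004223/0.03266 = 0.1293 M.
Ka(C2H5NH3+) = Kw/Kb = 1.0e-14 / 6.4 x 10^-4 = 1.56e-11.
[H^+] = sqrt(Ka x [C2H5NH3+]) = sqrt(1.56e-11 x 0.1293) = 1.42e-6 M.
pH = -log(1.42e-6) = 5.85.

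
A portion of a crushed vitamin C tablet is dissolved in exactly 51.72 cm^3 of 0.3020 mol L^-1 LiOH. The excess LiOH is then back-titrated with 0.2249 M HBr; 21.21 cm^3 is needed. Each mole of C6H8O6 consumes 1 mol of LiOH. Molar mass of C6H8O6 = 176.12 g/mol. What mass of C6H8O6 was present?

1.91 g

Total n(LiOH) added = 0.3020 x 0.05172 = 0.01562 mol.
n(HBr) used = 0.2249 x 0.02121 = 0.004770 mol, which equals the excess n(LiOH).
So n(LiOH) consumed by the sample = 0.01562 - 0.004770 = 0.01085 mol.
n(C6H8O6) = 0.01085 / 1 = 0.01085 mol.
mass = 0.01085 mol x 176.12 g/mol = 1.91 g.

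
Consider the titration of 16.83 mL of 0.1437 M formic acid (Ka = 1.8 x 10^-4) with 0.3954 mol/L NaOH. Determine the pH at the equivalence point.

8.38

n(HCOOH) = 0.1437 x 0.01683 = 0.002418 mol; V(NaOH) at equivalence = 0.002418/0.3954 = 0.006117 L.
At equivalence all the acid is converted to HCOO-; total volume = 0.01683 + 0.006117 = 0.02295 L, so [HCOO-] = 0.002418/0.02295 = 0.1054 M.
Kb = Kw/Ka = 1.0e-14 / 1.8 x 10^-4 = 5.56e-11.
[OH^-] = sqrt(Kb x [HCOO-]) = sqrt(5.56e-11 x 0.1054) = 2.42e-6 M.
pOH = 5.62, so pH = 14.00 - 5.62 = 8.38.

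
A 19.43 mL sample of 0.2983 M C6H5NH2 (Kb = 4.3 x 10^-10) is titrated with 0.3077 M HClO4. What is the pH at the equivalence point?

n(C6H5NH2) = 0.2983 x 0.01943 = 0.005796 mol; V(HClO4) at equivalence = 0.005796/0.3077 = 0.01884 L.
At equivalence the base is fully converted to C6H5NH3+; total volume = 0.03827 L, so [C6H5NH3+] = 0.005796/0.03827 = 0.1515 M.
Ka(C6H5NH3+) = Kw/Kb = 1.0e-14 / 4.3 x 10^-10 = 2.33e-5.
[H^+] = sqrt(Ka x [C6H5NH3+]) = sqrt(2.33e-5 x 0.1515) = 0.00188 M.
pH = -log(0.00188) = 2.73.

2.73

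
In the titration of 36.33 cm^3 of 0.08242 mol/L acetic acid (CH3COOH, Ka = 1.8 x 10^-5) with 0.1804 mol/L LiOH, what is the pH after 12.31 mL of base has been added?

Initial n(CH3COOH) = 0.08242 x 0.03633 = 0.002994 mol.
n(LiOH) added = 0.1804 x 0.01231 = 0.002221 mol, converting that many moles of CH3COOH to CH3COO-.
Remaining n(CH3COOH) = 0.0007736 mol; n(CH3COO-) = 0.002221 mol.
By Henderson-Hasselbalch, pH = pKa + log([A^-]/[HA]) = 4.74 + log(0.002221/0.0007736) = 4.74 + (+0.46) = 5.20.

5.20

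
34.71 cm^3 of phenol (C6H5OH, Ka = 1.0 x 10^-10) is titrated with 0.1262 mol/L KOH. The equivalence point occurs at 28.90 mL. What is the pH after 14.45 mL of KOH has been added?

10.00

14.45 mL is exactly half the equivalence volume (28.90/2), i.e. the half-equivalence point.
There, n(HA) = n(A^-), so pH = pKa = -log(1.0 x 10^-10) = 10.00.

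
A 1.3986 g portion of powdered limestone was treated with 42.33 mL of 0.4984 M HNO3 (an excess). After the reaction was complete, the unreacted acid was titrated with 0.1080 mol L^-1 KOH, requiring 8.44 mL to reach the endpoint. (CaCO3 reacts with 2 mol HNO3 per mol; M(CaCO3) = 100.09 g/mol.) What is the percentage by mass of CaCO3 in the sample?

72.2%

Total n(HNO3) added = 0.4984 x 0.04233 = 0.02110 mol.
n(KOH) used = 0.1080 x 0.008440 = 0.0009115 mol, which equals the excess n(HNO3).
So n(HNO3) consumed by the sample = 0.02110 - 0.0009115 = 0.02019 mol.
n(CaCO3) = 0.02019 / 2 = 0.01009 mol.
mass CaCO3 = 0.01009 x 100.09 = 1.010 g, so %CaCO3 = 1.010/1.3986 x 100 = 72.2%.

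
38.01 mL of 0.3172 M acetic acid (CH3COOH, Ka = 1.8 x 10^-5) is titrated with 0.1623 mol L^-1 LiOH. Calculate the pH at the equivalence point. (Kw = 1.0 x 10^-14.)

8.89

n(CH3COOH) = 0.3172 x 0.03801 = 0.01206 mol; V(LiOH) at equivalence = 0.01206/0.1623 = 0.07429 L.
At equivalence all the acid is converted to CH3COO-; total volume = 0.03801 + 0.07429 = 0.1123 L, so [CH3COO-] = 0.01206/0.1123 = 0.1074 M.
Kb = Kw/Ka = 1.0e-14 / 1.8 x 10^-5 = 5.56e-10.
[OH^-] = sqrt(Kb x [CH3COO-]) = sqrt(5.56e-10 x 0.1074) = 7.72e-6 M.
pOH = 5.11, so pH = 14.00 - 5.11 = 8.89.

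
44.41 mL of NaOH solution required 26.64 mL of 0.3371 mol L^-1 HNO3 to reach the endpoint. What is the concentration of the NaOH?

0.202 M

n(HNO3) delivered = 0.3371 x 0.02664 = 0.008980 mol.
For a 1:1 reaction, n(NaOH) = 0.008980 mol.
[NaOH] = 0.008980 mol / 0.04441 L = 0.202 M.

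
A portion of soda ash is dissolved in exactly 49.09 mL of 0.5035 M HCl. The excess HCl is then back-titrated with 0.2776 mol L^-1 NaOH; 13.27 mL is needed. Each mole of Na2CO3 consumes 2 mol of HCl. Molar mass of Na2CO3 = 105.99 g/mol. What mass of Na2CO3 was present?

Total n(HCl) added = 0.5035 x 0.04909 = 0.02472 mol.
n(NaOH) used = 0.2776 x 0.01327 = 0.003684 mol, which equals the excess n(HCl).
So n(HCl) consumed by the sample = 0.02472 - 0.003684 = 0.02103 mol.
n(Na2CO3) = 0.02103 / 2 = 0.01052 mol.
mass = 0.01052 mol x 105.99 g/mol = 1.11 g.

1.11 g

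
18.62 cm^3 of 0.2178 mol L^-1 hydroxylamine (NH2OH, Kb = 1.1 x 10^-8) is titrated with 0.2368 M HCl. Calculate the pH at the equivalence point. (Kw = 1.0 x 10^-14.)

3.49

n(NH2OH) = 0.2178 x 0.01862 = 0.004055 mol; V(HCl) at equivalence = 0.004055/0.2368 = 0.01713 L.
At equivalence the base is fully converted to NH3OH+; total volume = 0.03575 L, so [NH3OH+] = 0.004055/0.03575 = 0.1135 M.
Ka(NH3OH+) = Kw/Kb = 1.0e-14 / 1.1 x 10^-8 = 9.09e-7.
[H^+] = sqrt(Ka x [NH3OH+]) = sqrt(9.09e-7 x 0.1135) = 0.000321 M.
pH = -log(0.000321) = 3.49.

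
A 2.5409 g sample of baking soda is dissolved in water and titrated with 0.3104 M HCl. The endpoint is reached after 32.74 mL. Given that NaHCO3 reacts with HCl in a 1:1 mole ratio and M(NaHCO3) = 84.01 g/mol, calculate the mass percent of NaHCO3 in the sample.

n(HCl) = 0.3104 x 0.03274 = 0.01016 mol.
n(NaHCO3) = 0.01016 / 1 = 0.01016 mol.
mass of NaHCO3 = 0.01016 x 84.01 = 0.8538 g.
% purity = 0.8538 / 2.5409 x 100 = 33.6%.

33.6%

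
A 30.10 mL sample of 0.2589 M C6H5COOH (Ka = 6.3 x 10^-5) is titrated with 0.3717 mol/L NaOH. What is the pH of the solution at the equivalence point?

n(C6H5COOH) = 0.2589 x 0.03010 = 0.007793 mol; V(NaOH) at equivalence = 0.007793/0.3717 = 0.02097 L.
At equivalence all the acid is converted to C6H5COO-; total volume = 0.03010 + 0.02097 = 0.05107 L, so [C6H5COO-] = 0.007793/0.05107 = 0.1526 M.
Kb = Kw/Ka = 1.0e-14 / 6.3 x 10^-5 = 1.59e-10.
[OH^-] = sqrt(Kb x [C6H5COO-]) = sqrt(1.59e-10 x 0.1526) = 4.92e-6 M.
pOH = 5.31, so pH = 14.00 - 5.31 = 8.69.

8.69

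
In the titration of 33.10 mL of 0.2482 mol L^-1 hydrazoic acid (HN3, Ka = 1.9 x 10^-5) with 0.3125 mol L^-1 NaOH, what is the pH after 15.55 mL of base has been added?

4.88

Initial n(HN3) = 0.2482 x 0.03310 = 0.008215 mol.
n(NaOH) added = 0.3125 x 0.01555 = 0.004859 mol, converting that many moles of HN3 to N3-.
Remaining n(HN3) = 0.003356 mol; n(N3-) = 0.004859 mol.
By Henderson-Hasselbalch, pH = pKa + log([A^-]/[HA]) = 4.72 + log(0.004859/0.003356) = 4.72 + (+0.16) = 4.88.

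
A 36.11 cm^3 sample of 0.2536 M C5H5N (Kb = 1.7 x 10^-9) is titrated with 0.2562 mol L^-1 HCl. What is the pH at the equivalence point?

n(C5H5N) = 0.2536 x 0.03611 = 0.009157 mol; V(HCl) at equivalence = 0.009157/0.2562 = 0.03574 L.
At equivalence the base is fully converted to C5H5NH+; total volume = 0.07185 L, so [C5H5NH+] = 0.009157/0.07185 = 0.1274 M.
Ka(C5H5NH+) = Kw/Kb = 1.0e-14 / 1.7 x 10^-9 = 5.88e-6.
[H^+] = sqrt(Ka x [C5H5NH+]) = sqrt(5.88e-6 x 0.1274) = 0.000866 M.
pH = -log(0.000866) = 3.06.

3.06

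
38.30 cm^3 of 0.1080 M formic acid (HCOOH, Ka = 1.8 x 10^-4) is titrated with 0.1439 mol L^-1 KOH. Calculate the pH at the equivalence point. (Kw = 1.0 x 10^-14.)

8.27

n(HCOOH) = 0.1080 x 0.03830 = 0.004136 mol; V(KOH) at equivalence = 0.004136/0.1439 = 0.02874 L.
At equivalence all the acid is converted to HCOO-; total volume = 0.03830 + 0.02874 = 0.06704 L, so [HCOO-] = 0.004136/0.06704 = 0.06170 M.
Kb = Kw/Ka = 1.0e-14 / 1.8 x 10^-4 = 5.56e-11.
[OH^-] = sqrt(Kb x [HCOO-]) = sqrt(5.56e-11 x 0.06170) = 1.85e-6 M.
pOH = 5.73, so pH = 14.00 - 5.73 = 8.27.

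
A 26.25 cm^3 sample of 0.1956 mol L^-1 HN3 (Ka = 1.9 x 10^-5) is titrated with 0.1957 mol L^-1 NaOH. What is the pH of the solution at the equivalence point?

8.86

n(HN3) = 0.1956 x 0.02625 = 0.005135 mol; V(NaOH) at equivalence = 0.005135/0.1957 = 0.02624 L.
At equivalence all the acid is converted to N3-; total volume = 0.02625 + 0.02624 = 0.05249 L, so [N3-] = 0.005135/0.05249 = 0.09782 M.
Kb = Kw/Ka = 1.0e-14 / 1.9 x 10^-5 = 5.26e-10.
[OH^-] = sqrt(Kb x [N3-]) = sqrt(5.26e-10 x 0.09782) = 7.18e-6 M.
pOH = 5.14, so pH = 14.00 - 5.14 = 8.86.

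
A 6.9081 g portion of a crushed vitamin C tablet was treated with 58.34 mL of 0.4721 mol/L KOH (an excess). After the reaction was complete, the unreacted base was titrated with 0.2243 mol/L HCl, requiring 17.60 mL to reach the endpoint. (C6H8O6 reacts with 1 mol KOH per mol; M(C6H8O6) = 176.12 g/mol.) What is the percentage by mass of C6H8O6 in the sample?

60.2%

Total n(KOH) added = 0.4721 x 0.05834 = 0.02754 mol.
n(HCl) used = 0.2243 x 0.01760 = 0.003948 mol, which equals the excess n(KOH).
So n(KOH) consumed by the sample = 0.02754 - 0.003948 = 0.02359 mol.
n(C6H8O6) = 0.02359 / 1 = 0.02359 mol.
mass C6H8O6 = 0.02359 x 176.12 = 4.155 g, so %C6H8O6 = 4.155/6.9081 x 100 = 60.2%.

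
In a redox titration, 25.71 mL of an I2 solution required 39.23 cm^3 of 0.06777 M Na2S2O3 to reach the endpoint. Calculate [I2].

n(Na2S2O3) = 0.06777 x 0.03923 = 0.002659 mol.
From the balanced equation, 2 mol Na2S2O3 reacts with 1 mol I2, so n(I2) = 0.002659 x 1/2 = 0.001329 mol.
[I2] = 0.001329 / 0.02571 L = 0.0517 M.

0.0517 M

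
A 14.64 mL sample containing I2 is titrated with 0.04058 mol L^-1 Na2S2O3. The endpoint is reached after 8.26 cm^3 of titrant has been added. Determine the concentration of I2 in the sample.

n(Na2S2O3) = 0.04058 x 0.008260 = 0.0003352 mol.
From the balanced equation, 2 mol Na2S2O3 reacts with 1 mol I2, so n(I2) = 0.0003352 x 1/2 = 0.0001676 mol.
[I2] = 0.0001676 / 0.01464 L = 0.0114 M.

0.0114 M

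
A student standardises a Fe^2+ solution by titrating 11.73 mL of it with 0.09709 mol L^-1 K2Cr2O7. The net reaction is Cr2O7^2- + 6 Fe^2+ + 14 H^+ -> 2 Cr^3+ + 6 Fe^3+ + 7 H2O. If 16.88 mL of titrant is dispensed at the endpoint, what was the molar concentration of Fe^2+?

0.838 M

n(K2Cr2O7) = 0.09709 x 0.01688 = 0.001639 mol.
From the balanced equation, 1 mol K2Cr2O7 reacts with 6 mol Fe^2+, so n(Fe^2+) = 0.001639 x 6/1 = 0.009833 mol.
[Fe^2+] = 0.009833 / 0.01173 L = 0.838 M.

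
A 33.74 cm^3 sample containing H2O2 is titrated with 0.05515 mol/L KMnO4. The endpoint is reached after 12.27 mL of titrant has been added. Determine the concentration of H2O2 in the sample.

0.0501 M

n(KMnO4) = 0.05515 x 0.01227 = 0.0006767 mol.
From the balanced equation, 2 mol KMnO4 reacts with 5 mol H2O2, so n(H2O2) = 0.0006767 x 5/2 = 0.001692 mol.
[H2O2] = 0.001692 / 0.03374 L = 0.0501 M.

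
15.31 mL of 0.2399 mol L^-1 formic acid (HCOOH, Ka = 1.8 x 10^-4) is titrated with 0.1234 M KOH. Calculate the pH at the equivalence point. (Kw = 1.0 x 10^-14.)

8.33

n(HCOOH) = 0.2399 x 0.01531 = 0.003673 mol; V(KOH) at equivalence = 0.003673/0.1234 = 0.02976 L.
At equivalence all the acid is converted to HCOO-; total volume = 0.01531 + 0.02976 = 0.04507 L, so [HCOO-] = 0.003673/0.04507 = 0.08149 M.
Kb = Kw/Ka = 1.0e-14 / 1.8 x 10^-4 = 5.56e-11.
[OH^-] = sqrt(Kb x [HCOO-]) = sqrt(5.56e-11 x 0.08149) = 2.13e-6 M.
pOH = 5.67, so pH = 14.00 - 5.67 = 8.33.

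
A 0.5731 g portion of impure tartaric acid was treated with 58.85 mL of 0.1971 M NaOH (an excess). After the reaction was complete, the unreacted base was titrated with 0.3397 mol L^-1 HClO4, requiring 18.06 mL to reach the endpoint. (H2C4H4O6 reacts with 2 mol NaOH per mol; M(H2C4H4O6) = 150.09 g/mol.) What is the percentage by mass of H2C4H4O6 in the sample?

71.6%

Total n(NaOH) added = 0.1971 x 0.05885 = 0.01160 mol.
n(HClO4) used = 0.3397 x 0.01806 = 0.006135 mol, which equals the excess n(NaOH).
So n(NaOH) consumed by the sample = 0.01160 - 0.006135 = 0.005464 mol.
n(H2C4H4O6) = 0.005464 / 2 = 0.002732 mol.
mass H2C4H4O6 = 0.002732 x 150.09 = 0.4101 g, so %H2C4H4O6 = 0.4101/0.5731 x 100 = 71.6%.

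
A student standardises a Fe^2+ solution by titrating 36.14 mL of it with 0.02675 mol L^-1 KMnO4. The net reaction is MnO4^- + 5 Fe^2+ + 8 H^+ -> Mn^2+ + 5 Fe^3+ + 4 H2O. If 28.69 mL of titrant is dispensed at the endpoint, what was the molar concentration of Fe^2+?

n(KMnO4) = 0.02675 x 0.02869 = 0.0007675 mol.
From the balanced equation, 1 mol KMnO4 reacts with 5 mol Fe^2+, so n(Fe^2+) = 0.0007675 x 5/1 = 0.003837 mol.
[Fe^2+] = 0.003837 / 0.03614 L = 0.106 M.

0.106 M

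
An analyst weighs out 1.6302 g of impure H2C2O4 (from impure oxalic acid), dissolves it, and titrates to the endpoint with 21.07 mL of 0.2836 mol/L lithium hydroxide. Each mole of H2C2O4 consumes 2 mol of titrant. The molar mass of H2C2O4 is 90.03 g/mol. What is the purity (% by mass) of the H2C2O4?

n(LiOH) = 0.2836 x 0.02107 = 0.005975 mol.
n(H2C2O4) = 0.005975 / 2 = 0.002988 mol.
mass of H2C2O4 = 0.002988 x 90.03 = 0.2690 g.
% purity = 0.2690 / 1.6302 x 100 = 16.5%.

16.5%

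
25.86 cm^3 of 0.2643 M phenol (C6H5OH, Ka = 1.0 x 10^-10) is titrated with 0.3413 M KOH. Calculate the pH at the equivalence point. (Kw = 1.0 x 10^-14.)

n(C6H5OH) = 0.2643 x 0.02586 = 0.006835 mol; V(KOH) at equivalence = 0.006835/0.3413 = 0.02003 L.
At equivalence all the acid is converted to C6H5O-; total volume = 0.02586 + 0.02003 = 0.04589 L, so [C6H5O-] = 0.006835/0.04589 = 0.1490 M.
Kb = Kw/Ka = 1.0e-14 / 1.0 x 10^-10 = 0.000100.
[OH^-] = sqrt(Kb x [C6H5O-]) = sqrt(0.000100 x 0.1490) = 0.00386 M.
pOH = 2.41, so pH = 14.00 - 2.41 = 11.59.

11.59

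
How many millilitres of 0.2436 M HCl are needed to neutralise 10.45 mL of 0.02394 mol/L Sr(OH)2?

2.05 mL

n(Sr(OH)2) = 0.02394 mol/L x 0.01045 L = 0.0002502 mol.
The neutralisation is 1 Sr(OH)2 : 2 HCl, so n(HCl) = 0.0002502 x 2/1 = 0.0005003 mol.
V(HCl) = 0.0005003 / 0.2436 = 0.002054 L = 2.05 mL.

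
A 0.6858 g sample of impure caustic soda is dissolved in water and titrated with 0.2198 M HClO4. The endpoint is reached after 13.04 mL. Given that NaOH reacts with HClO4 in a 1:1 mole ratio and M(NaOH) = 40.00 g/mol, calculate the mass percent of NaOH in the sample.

n(HClO4) = 0.2198 x 0.01304 = 0.002866 mol.
n(NaOH) = 0.002866 / 1 = 0.002866 mol.
mass of NaOH = 0.002866 x 40.00 = 0.1146 g.
% purity = 0.1146 / 0.6858 x 100 = 16.7%.

16.7%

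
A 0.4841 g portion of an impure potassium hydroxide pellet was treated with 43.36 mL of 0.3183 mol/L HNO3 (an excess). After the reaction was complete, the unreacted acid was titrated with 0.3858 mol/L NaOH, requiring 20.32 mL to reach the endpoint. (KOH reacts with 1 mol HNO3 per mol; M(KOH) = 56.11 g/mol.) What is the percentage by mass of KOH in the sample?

69.1%

Total n(HNO3) added = 0.3183 x 0.04336 = 0.01380 mol.
n(NaOH) used = 0.3858 x 0.02032 = 0.007839 mol, which equals the excess n(HNO3).
So n(HNO3) consumed by the sample = 0.01380 - 0.007839 = 0.005962 mol.
n(KOH) = 0.005962 / 1 = 0.005962 mol.
mass KOH = 0.005962 x 56.11 = 0.3345 g, so %KOH = 0.3345/0.4841 x 100 = 69.1%.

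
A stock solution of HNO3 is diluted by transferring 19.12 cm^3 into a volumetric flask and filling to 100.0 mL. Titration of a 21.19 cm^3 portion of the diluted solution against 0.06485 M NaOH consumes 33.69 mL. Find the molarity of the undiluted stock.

0.539 M

n(NaOH) = 0.06485 x 0.03369 = 0.002185 mol.
n(HNO3) in the aliquot = 0.002185 mol.
[diluted HNO3] = 0.002185 / 0.02119 = 0.1031 M.
Dilution factor = 100.0/19.12 = 5.230, so [stock] = 0.1031 x 5.230 = 0.539 M.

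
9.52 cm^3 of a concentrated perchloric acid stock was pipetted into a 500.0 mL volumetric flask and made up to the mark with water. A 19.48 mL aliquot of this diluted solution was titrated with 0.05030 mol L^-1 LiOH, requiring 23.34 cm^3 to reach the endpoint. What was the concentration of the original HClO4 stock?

3.17 M

n(LiOH) = 0.05030 x 0.02334 = 0.001174 mol.
n(HClO4) in the aliquot = 0.001174 mol.
[diluted HClO4] = 0.001174 / 0.01948 = 0.06027 M.
Dilution factor = 500.0/9.520 = 52.52, so [stock] = 0.06027 x 52.52 = 3.17 M.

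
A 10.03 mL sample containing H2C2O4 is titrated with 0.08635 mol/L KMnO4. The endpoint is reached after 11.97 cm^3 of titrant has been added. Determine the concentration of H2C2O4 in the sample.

0.258 M

n(KMnO4) = 0.08635 x 0.01197 = 0.001034 mol.
From the balanced equation, 2 mol KMnO4 reacts with 5 mol H2C2O4, so n(H2C2O4) = 0.001034 x 5/2 = 0.002584 mol.
[H2C2O4] = 0.002584 / 0.01003 L = 0.258 M.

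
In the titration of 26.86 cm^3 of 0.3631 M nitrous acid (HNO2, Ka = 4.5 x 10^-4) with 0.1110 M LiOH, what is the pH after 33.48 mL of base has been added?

Initial n(HNO2) = 0.3631 x 0.02686 = 0.009753 mol.
n(LiOH) added = 0.1110 x 0.03348 = 0.003716 mol, converting that many moles of HNO2 to NO2-.
Remaining n(HNO2) = 0.006037 mol; n(NO2-) = 0.003716 mol.
By Henderson-Hasselbalch, pH = pKa + log([A^-]/[HA]) = 3.35 + log(0.003716/0.006037) = 3.35 + (-0.21) = 3.14.

3.14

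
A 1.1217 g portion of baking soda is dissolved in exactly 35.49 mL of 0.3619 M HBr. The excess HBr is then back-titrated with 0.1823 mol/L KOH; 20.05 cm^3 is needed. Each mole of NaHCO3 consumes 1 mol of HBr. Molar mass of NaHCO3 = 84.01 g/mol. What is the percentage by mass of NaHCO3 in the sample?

68.8%

Total n(HBr) added = 0.3619 x 0.03549 = 0.01284 mol.
n(KOH) used = 0.1823 x 0.02005 = 0.003655 mol, which equals the excess n(HBr).
So n(HBr) consumed by the sample = 0.01284 - 0.003655 = 0.009189 mol.
n(NaHCO3) = 0.009189 / 1 = 0.009189 mol.
mass NaHCO3 = 0.009189 x 84.01 = 0.7719 g, so %NaHCO3 = 0.7719/1.1217 x 100 = 68.8%.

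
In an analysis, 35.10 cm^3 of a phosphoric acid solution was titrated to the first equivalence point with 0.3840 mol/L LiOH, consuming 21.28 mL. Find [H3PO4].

n(LiOH) = 0.3840 x 0.02128 = 0.008172 mol.
At the first equivalence point, 1 mol OH^- react per mol H3PO4, so n(H3PO4) = 0.008172 / 1 = 0.008172 mol.
[H3PO4] = 0.008172 / 0.03510 L = 0.233 M.

0.233 M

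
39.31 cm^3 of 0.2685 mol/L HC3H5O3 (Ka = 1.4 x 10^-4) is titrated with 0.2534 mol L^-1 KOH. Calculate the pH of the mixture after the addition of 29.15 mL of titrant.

4.22

Initial n(HC3H5O3) = 0.2685 x 0.03931 = 0.01055 mol.
n(KOH) added = 0.2534 x 0.02915 = 0.007387 mol, converting that many moles of HC3H5O3 to C3H5O3-.
Remaining n(HC3H5O3) = 0.003168 mol; n(C3H5O3-) = 0.007387 mol.
By Henderson-Hasselbalch, pH = pKa + log([A^-]/[HA]) = 3.85 + log(0.007387/0.003168) = 3.85 + (+0.37) = 4.22.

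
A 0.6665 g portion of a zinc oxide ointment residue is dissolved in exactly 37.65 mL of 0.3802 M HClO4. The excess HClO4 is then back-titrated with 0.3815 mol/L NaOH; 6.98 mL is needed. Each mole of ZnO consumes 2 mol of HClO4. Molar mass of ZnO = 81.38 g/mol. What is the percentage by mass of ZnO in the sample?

71.1%

Total n(HClO4) added = 0.3802 x 0.03765 = 0.01431 mol.
n(NaOH) used = 0.3815 x 0.006980 = 0.002663 mol, which equals the excess n(HClO4).
So n(HClO4) consumed by the sample = 0.01431 - 0.002663 = 0.01165 mol.
n(ZnO) = 0.01165 / 2 = 0.005826 mol.
mass ZnO = 0.005826 x 81.38 = 0.4741 g, so %ZnO = 0.4741/0.6665 x 100 = 71.1%.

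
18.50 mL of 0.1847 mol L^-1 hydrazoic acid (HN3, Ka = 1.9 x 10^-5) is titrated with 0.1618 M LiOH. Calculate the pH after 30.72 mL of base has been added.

12.50

n(acid) = 0.1847 x 0.01850 = 0.003417 mol; n(LiOH) added = 0.1618 x 0.03072 = 0.004970 mol.
Base is in excess by 0.004970 - 0.003417 = 0.001554 mol in a total volume of 0.04922 L.
[OH^-] = 0.001554/0.04922 = 0.03156 M, so pOH = 1.50 and pH = 14.00 - 1.50 = 12.50.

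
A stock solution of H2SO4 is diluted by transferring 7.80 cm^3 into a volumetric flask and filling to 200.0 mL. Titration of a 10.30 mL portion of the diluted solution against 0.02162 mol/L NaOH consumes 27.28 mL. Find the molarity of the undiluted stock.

n(NaOH) = 0.02162 x 0.02728 = 0.0005898 mol.
n(H2SO4) in the aliquot = 0.0005898 x 1/2 = 0.0002949 mol.
[diluted H2SO4] = 0.0002949 / 0.01030 = 0.02863 M.
Dilution factor = 200.0/7.800 = 25.64, so [stock] = 0.02863 x 25.64 = 0.734 M.

0.734 M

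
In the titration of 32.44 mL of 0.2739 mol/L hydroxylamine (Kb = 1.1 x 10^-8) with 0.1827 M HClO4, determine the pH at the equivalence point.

3.50

n(NH2OH) = 0.2739 x 0.03244 = 0.008885 mol; V(HClO4) at equivalence = 0.008885/0.1827 = 0.04863 L.
At equivalence the base is fully converted to NH3OH+; total volume = 0.08107 L, so [NH3OH+] = 0.008885/0.08107 = 0.1096 M.
Ka(NH3OH+) = Kw/Kb = 1.0e-14 / 1.1 x 10^-8 = 9.09e-7.
[H^+] = sqrt(Ka x [NH3OH+]) = sqrt(9.09e-7 x 0.1096) = 0.000316 M.
pH = -log(0.000316) = 3.50.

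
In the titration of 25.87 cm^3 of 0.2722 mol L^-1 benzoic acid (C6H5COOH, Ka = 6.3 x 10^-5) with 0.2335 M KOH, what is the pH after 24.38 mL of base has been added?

Initial n(C6H5COOH) = 0.2722 x 0.02587 = 0.007042 mol.
n(KOH) added = 0.2335 x 0.02438 = 0.005693 mol, converting that many moles of C6H5COOH to C6H5COO-.
Remaining n(C6H5COOH) = 0.001349 mol; n(C6H5COO-) = 0.005693 mol.
By Henderson-Hasselbalch, pH = pKa + log([A^-]/[HA]) = 4.20 + log(0.005693/0.001349) = 4.20 + (+0.63) = 4.83.

4.83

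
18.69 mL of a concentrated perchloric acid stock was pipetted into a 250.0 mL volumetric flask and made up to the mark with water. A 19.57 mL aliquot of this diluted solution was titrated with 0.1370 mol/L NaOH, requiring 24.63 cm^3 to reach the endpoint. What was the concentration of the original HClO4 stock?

2.31 M

n(NaOH) = 0.1370 x 0.02463 = 0.003374 mol.
n(HClO4) in the aliquot = 0.003374 mol.
[diluted HClO4] = 0.003374 / 0.01957 = 0.1724 M.
Dilution factor = 250.0/18.69 = 13.38, so [stock] = 0.1724 x 13.38 = 2.31 M.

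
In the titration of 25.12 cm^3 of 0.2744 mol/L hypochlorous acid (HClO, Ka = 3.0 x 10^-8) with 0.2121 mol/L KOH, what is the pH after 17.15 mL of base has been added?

7.57

Initial n(HClO) = 0.2744 x 0.02512 = 0.006893 mol.
n(KOH) added = 0.2121 x 0.01715 = 0.003638 mol, converting that many moles of HClO to ClO-.
Remaining n(HClO) = 0.003255 mol; n(ClO-) = 0.003638 mol.
By Henderson-Hasselbalch, pH = pKa + log([A^-]/[HA]) = 7.52 + log(0.003638/0.003255) = 7.52 + (+0.05) = 7.57.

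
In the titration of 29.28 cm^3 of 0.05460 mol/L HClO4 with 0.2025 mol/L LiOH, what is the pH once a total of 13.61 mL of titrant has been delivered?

12.43

n(acid) = 0.05460 x 0.02928 = 0.001599 mol; n(LiOH) added = 0.2025 x 0.01361 = 0.002756 mol.
Base is in excess by 0.002756 - 0.001599 = 0.001157 mol in a total volume of 0.04289 L.
[OH^-] = 0.001157/0.04289 = 0.02698 M, so pOH = 1.57 and pH = 14.00 - 1.57 = 12.43.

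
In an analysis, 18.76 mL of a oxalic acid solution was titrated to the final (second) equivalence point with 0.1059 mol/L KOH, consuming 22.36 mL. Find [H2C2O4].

n(KOH) = 0.1059 x 0.02236 = 0.002368 mol.
At the final (second) equivalence point, 2 mol OH^- react per mol H2C2O4, so n(H2C2O4) = 0.002368 / 2 = 0.001184 mol.
[H2C2O4] = 0.001184 / 0.01876 L = 0.0631 M.

0.0631 M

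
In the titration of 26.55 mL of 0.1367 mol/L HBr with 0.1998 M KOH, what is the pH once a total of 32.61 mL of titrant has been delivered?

12.69

n(acid) = 0.1367 x 0.02655 = 0.003629 mol; n(KOH) added = 0.1998 x 0.03261 = 0.006515 mol.
Base is in excess by 0.006515 - 0.003629 = 0.002886 mol in a total volume of 0.05916 L.
[OH^-] = 0.002886/0.05916 = 0.04878 M, so pOH = 1.31 and pH = 14.00 - 1.31 = 12.69.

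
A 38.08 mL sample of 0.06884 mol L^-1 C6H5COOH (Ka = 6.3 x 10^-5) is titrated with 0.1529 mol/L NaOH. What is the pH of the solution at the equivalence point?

8.44

n(C6H5COOH) = 0.06884 x 0.03808 = 0.002621 mol; V(NaOH) at equivalence = 0.002621/0.1529 = 0.01714 L.
At equivalence all the acid is converted to C6H5COO-; total volume = 0.03808 + 0.01714 = 0.05522 L, so [C6H5COO-] = 0.002621/0.05522 = 0.04747 M.
Kb = Kw/Ka = 1.0e-14 / 6.3 x 10^-5 = 1.59e-10.
[OH^-] = sqrt(Kb x [C6H5COO-]) = sqrt(1.59e-10 x 0.04747) = 2.74e-6 M.
pOH = 5.56, so pH = 14.00 - 5.56 = 8.44.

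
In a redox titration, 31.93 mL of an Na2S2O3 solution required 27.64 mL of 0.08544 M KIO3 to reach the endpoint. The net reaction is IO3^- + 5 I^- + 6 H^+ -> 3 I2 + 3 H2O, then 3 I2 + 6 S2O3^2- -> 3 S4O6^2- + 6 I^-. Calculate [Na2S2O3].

0.444 M

n(KIO3) = 0.08544 x 0.02764 = 0.002362 mol.
From the balanced equation, 1 mol KIO3 reacts with 6 mol Na2S2O3, so n(Na2S2O3) = 0.002362 x 6/1 = 0.01417 mol.
[Na2S2O3] = 0.01417 / 0.03193 L = 0.444 M.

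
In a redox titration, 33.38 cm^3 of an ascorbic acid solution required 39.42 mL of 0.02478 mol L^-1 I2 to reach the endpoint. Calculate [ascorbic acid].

0.0293 M

n(I2) = 0.02478 x 0.03942 = 0.0009768 mol.
From the balanced equation, 1 mol I2 reacts with 1 mol ascorbic acid, so n(ascorbic acid) = 0.0009768 x 1/1 = 0.0009768 mol.
[ascorbic acid] = 0.0009768 / 0.03338 L = 0.0293 M.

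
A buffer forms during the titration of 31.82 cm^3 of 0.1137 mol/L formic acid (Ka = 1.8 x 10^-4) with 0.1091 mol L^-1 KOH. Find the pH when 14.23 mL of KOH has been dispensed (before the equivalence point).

3.62

Initial n(HCOOH) = 0.1137 x 0.03182 = 0.003618 mol.
n(KOH) added = 0.1091 x 0.01423 = 0.001552 mol, converting that many moles of HCOOH to HCOO-.
Remaining n(HCOOH) = 0.002065 mol; n(HCOO-) = 0.001552 mol.
By Henderson-Hasselbalch, pH = pKa + log([A^-]/[HA]) = 3.74 + log(0.001552/0.002065) = 3.74 + (-0.12) = 3.62.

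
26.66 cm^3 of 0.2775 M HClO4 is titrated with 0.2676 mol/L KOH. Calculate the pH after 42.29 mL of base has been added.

n(acid) = 0.2775 x 0.02666 = 0.007398 mol; n(KOH) added = 0.2676 x 0.04229 = 0.01132 mol.
Base is in excess by 0.01132 - 0.007398 = 0.003919 mol in a total volume of 0.06895 L.
[OH^-] = 0.003919/0.06895 = 0.05683 M, so pOH = 1.25 and pH = 14.00 - 1.25 = 12.75.

12.75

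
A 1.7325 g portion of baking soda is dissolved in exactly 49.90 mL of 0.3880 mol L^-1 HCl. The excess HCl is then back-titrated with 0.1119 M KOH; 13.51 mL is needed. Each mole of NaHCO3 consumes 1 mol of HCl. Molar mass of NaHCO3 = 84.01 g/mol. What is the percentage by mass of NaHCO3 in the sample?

Total n(HCl) added = 0.3880 x 0.04990 = 0.01936 mol.
n(KOH) used = 0.1119 x 0.01351 = 0.001512 mol, which equals the excess n(HCl).
So n(HCl) consumed by the sample = 0.01936 - 0.001512 = 0.01785 mol.
n(NaHCO3) = 0.01785 / 1 = 0.01785 mol.
mass NaHCO3 = 0.01785 x 84.01 = 1.500 g, so %NaHCO3 = 1.500/1.7325 x 100 = 86.6%.

86.6%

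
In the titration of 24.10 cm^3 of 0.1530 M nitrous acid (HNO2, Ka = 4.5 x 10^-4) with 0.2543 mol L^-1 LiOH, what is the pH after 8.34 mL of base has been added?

Initial n(HNO2) = 0.1530 x 0.02410 = 0.003687 mol.
n(LiOH) added = 0.2543 x 0.008340 = 0.002121 mol, converting that many moles of HNO2 to NO2-.
Remaining n(HNO2) = 0.001566 mol; n(NO2-) = 0.002121 mol.
By Henderson-Hasselbalch, pH = pKa + log([A^-]/[HA]) = 3.35 + log(0.002121/0.001566) = 3.35 + (+0.13) = 3.48.

3.48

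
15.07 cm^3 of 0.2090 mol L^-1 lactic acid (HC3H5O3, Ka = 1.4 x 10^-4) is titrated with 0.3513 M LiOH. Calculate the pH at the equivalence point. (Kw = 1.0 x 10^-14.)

8.49

n(HC3H5O3) = 0.2090 x 0.01507 = 0.003150 mol; V(LiOH) at equivalence = 0.003150/0.3513 = 0.008966 L.
At equivalence all the acid is converted to C3H5O3-; total volume = 0.01507 + 0.008966 = 0.02404 L, so [C3H5O3-] = 0.003150/0.02404 = 0.1310 M.
Kb = Kw/Ka = 1.0e-14 / 1.4 x 10^-4 = 7.14e-11.
[OH^-] = sqrt(Kb x [C3H5O3-]) = sqrt(7.14e-11 x 0.1310) = 3.06e-6 M.
pOH = 5.51, so pH = 14.00 - 5.51 = 8.49.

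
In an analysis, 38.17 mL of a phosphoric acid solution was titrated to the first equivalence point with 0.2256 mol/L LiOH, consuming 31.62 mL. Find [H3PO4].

0.187 M

n(LiOH) = 0.2256 x 0.03162 = 0.007133 mol.
At the first equivalence point, 1 mol OH^- react per mol H3PO4, so n(H3PO4) = 0.007133 / 1 = 0.007133 mol.
[H3PO4] = 0.007133 / 0.03817 L = 0.187 M.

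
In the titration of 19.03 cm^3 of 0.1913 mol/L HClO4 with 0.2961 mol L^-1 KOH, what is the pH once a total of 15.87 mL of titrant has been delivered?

n(acid) = 0.1913 x 0.01903 = 0.003640 mol; n(KOH) added = 0.2961 x 0.01587 = 0.004699 mol.
Base is in excess by 0.004699 - 0.003640 = 0.001059 mol in a total volume of 0.03490 L.
[OH^-] = 0.001059/0.03490 = 0.03033 M, so pOH = 1.52 and pH = 14.00 - 1.52 = 12.48.

12.48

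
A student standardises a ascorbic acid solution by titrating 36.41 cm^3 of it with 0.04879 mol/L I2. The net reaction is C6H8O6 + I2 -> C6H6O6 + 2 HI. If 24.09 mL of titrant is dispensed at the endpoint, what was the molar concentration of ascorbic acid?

0.0323 M

n(I2) = 0.04879 x 0.02409 = 0.001175 mol.
From the balanced equation, 1 mol I2 reacts with 1 mol ascorbic acid, so n(ascorbic acid) = 0.001175 x 1/1 = 0.001175 mol.
[ascorbic acid] = 0.001175 / 0.03641 L = 0.0323 M.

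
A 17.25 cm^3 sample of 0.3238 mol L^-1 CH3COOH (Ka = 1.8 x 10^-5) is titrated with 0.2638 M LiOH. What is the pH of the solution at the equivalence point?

n(CH3COOH) = 0.3238 x 0.01725 = 0.005586 mol; V(LiOH) at equivalence = 0.005586/0.2638 = 0.02117 L.
At equivalence all the acid is converted to CH3COO-; total volume = 0.01725 + 0.02117 = 0.03842 L, so [CH3COO-] = 0.005586/0.03842 = 0.1454 M.
Kb = Kw/Ka = 1.0e-14 / 1.8 x 10^-5 = 5.56e-10.
[OH^-] = sqrt(Kb x [CH3COO-]) = sqrt(5.56e-10 x 0.1454) = 8.99e-6 M.
pOH = 5.05, so pH = 14.00 - 5.05 = 8.95.

8.95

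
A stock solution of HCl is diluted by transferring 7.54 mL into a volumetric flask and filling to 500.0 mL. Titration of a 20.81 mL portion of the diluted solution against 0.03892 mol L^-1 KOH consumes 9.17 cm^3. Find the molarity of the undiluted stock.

n(KOH) = 0.03892 x 0.009170 = 0.0003569 mol.
n(HCl) in the aliquot = 0.0003569 mol.
[diluted HCl] = 0.0003569 / 0.02081 = 0.01715 M.
Dilution factor = 500.0/7.540 = 66.31, so [stock] = 0.01715 x 66.31 = 1.14 M.

1.14 M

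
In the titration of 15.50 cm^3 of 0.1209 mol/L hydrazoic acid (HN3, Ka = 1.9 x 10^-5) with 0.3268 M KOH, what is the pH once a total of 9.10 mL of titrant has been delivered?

12.65

n(acid) = 0.1209 x 0.01550 = 0.001874 mol; n(KOH) added = 0.3268 x 0.009100 = 0.002974 mol.
Base is in excess by 0.002974 - 0.001874 = 0.001100 mol in a total volume of 0.02460 L.
[OH^-] = 0.001100/0.02460 = 0.04471 M, so pOH = 1.35 and pH = 14.00 - 1.35 = 12.65.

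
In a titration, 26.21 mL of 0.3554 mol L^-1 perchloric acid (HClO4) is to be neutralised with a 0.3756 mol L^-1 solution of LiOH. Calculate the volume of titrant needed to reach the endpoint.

n(HClO4) = 0.3554 mol/L x 0.02621 L = 0.009315 mol.
At equivalence n(LiOH) = n(HClO4) = 0.009315 mol.
V(LiOH) = 0.009315 / 0.3756 = 0.02480 L = 24.8 mL.

24.8 mL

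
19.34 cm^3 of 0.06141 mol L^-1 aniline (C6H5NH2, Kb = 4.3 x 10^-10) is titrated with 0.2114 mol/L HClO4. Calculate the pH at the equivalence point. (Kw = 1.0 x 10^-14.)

n(C6H5NH2) = 0.06141 x 0.01934 = 0.001188 mol; V(HClO4) at equivalence = 0.001188/0.2114 = 0.005618 L.
At equivalence the base is fully converted to C6H5NH3+; total volume = 0.02496 L, so [C6H5NH3+] = 0.001188/0.02496 = 0.04759 M.
Ka(C6H5NH3+) = Kw/Kb = 1.0e-14 / 4.3 x 10^-10 = 2.33e-5.
[H^+] = sqrt(Ka x [C6H5NH3+]) = sqrt(2.33e-5 x 0.04759) = 0.00105 M.
pH = -log(0.00105) = 2.98.

2.98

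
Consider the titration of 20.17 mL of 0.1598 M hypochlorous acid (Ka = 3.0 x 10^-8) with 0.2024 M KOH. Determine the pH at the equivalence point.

10.24

n(HClO) = 0.1598 x 0.02017 = 0.003223 mol; V(KOH) at equivalence = 0.003223/0.2024 = 0.01592 L.
At equivalence all the acid is converted to ClO-; total volume = 0.02017 + 0.01592 = 0.03609 L, so [ClO-] = 0.003223/0.03609 = 0.08930 M.
Kb = Kw/Ka = 1.0e-14 / 3.0 x 10^-8 = 3.33e-7.
[OH^-] = sqrt(Kb x [ClO-]) = sqrt(3.33e-7 x 0.08930) = 0.000173 M.
pOH = 3.76, so pH = 14.00 - 3.76 = 10.24.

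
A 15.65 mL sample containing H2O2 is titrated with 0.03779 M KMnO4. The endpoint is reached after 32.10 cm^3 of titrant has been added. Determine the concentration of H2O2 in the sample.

n(KMnO4) = 0.03779 x 0.03210 = 0.001213 mol.
From the balanced equation, 2 mol KMnO4 reacts with 5 mol H2O2, so n(H2O2) = 0.001213 x 5/2 = 0.003033 mol.
[H2O2] = 0.003033 / 0.01565 L = 0.194 M.

0.194 M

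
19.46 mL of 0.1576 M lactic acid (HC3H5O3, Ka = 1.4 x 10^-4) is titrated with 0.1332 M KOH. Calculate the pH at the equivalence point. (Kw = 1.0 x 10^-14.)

n(HC3H5O3) = 0.1576 x 0.01946 = 0.003067 mol; V(KOH) at equivalence = 0.003067/0.1332 = 0.02302 L.
At equivalence all the acid is converted to C3H5O3-; total volume = 0.01946 + 0.02302 = 0.04248 L, so [C3H5O3-] = 0.003067/0.04248 = 0.07219 M.
Kb = Kw/Ka = 1.0e-14 / 1.4 x 10^-4 = 7.14e-11.
[OH^-] = sqrt(Kb x [C3H5O3-]) = sqrt(7.14e-11 x 0.07219) = 2.27e-6 M.
pOH = 5.64, so pH = 14.00 - 5.64 = 8.36.

8.36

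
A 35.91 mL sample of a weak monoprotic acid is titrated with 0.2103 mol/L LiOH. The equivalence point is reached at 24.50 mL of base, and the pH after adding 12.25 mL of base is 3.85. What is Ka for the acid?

12.25 mL is half of the equivalence volume, so this is the half-equivalence point where [HA] = [A^-].
At half-equivalence pH = pKa, so pKa = 3.85.
Ka = 10^(-3.85) = 1.4 x 10^-4.

1.4 x 10^-4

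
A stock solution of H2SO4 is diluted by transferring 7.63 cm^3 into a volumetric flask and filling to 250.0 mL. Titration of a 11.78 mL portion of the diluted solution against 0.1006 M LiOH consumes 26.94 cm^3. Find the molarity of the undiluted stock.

3.77 M

n(LiOH) = 0.1006 x 0.02694 = 0.002710 mol.
n(H2SO4) in the aliquot = 0.002710 x 1/2 = 0.001355 mol.
[diluted H2SO4] = 0.001355 / 0.01178 = 0.1150 M.
Dilution factor = 250.0/7.630 = 32.77, so [stock] = 0.1150 x 32.77 = 3.77 M.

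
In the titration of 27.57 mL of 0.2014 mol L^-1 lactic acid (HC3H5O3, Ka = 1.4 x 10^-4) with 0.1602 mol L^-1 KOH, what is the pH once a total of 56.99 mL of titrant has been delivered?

12.63

n(acid) = 0.2014 x 0.02757 = 0.005553 mol; n(KOH) added = 0.1602 x 0.05699 = 0.009130 mol.
Base is in excess by 0.009130 - 0.005553 = 0.003577 mol in a total volume of 0.08456 L.
[OH^-] = 0.003577/0.08456 = 0.04230 M, so pOH = 1.37 and pH = 14.00 - 1.37 = 12.63.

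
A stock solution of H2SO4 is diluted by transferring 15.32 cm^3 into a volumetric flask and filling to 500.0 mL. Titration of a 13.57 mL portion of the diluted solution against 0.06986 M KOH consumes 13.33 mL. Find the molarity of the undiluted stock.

1.12 M

n(KOH) = 0.06986 x 0.01333 = 0.0009312 mol.
n(H2SO4) in the aliquot = 0.0009312 x 1/2 = 0.0004656 mol.
[diluted H2SO4] = 0.0004656 / 0.01357 = 0.03431 M.
Dilution factor = 500.0/15.32 = 32.64, so [stock] = 0.03431 x 32.64 = 1.12 M.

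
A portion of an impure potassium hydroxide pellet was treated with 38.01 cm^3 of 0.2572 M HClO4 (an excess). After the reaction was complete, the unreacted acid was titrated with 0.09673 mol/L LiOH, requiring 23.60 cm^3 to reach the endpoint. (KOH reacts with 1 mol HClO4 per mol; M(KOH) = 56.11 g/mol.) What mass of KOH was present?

0.420 g

Total n(HClO4) added = 0.2572 x 0.03801 = 0.009776 mol.
n(LiOH) used = 0.09673 x 0.02360 = 0.002283 mol, which equals the excess n(HClO4).
So n(HClO4) consumed by the sample = 0.009776 - 0.002283 = 0.007493 mol.
n(KOH) = 0.007493 / 1 = 0.007493 mol.
mass = 0.007493 mol x 56.11 g/mol = 0.420 g.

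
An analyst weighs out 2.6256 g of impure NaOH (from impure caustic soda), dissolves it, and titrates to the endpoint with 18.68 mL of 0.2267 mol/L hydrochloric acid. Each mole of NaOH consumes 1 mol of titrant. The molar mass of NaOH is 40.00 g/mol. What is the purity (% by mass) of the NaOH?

n(HCl) = 0.2267 x 0.01868 = 0.004235 mol.
n(NaOH) = 0.004235 / 1 = 0.004235 mol.
mass of NaOH = 0.004235 x 40.00 = 0.1694 g.
% purity = 0.1694 / 2.6256 x 100 = 6.45%.

6.45%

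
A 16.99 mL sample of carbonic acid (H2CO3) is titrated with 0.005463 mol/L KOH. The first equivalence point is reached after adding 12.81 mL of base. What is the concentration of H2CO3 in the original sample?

0.00412 M

n(KOH) = 0.005463 x 0.01281 = 6.998e-5 mol.
At the first equivalence point, 1 mol OH^- react per mol H2CO3, so n(H2CO3) = 6.998e-5 / 1 = 6.998e-5 mol.
[H2CO3] = 6.998e-5 / 0.01699 L = 0.00412 M.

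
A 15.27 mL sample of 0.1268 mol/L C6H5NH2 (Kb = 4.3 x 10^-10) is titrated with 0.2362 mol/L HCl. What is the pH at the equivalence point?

2.86

n(C6H5NH2) = 0.1268 x 0.01527 = 0.001936 mol; V(HCl) at equivalence = 0.001936/0.2362 = 0.008197 L.
At equivalence the base is fully converted to C6H5NH3+; total volume = 0.02347 L, so [C6H5NH3+] = 0.001936/0.02347 = 0.08251 M.
Ka(C6H5NH3+) = Kw/Kb = 1.0e-14 / 4.3 x 10^-10 = 2.33e-5.
[H^+] = sqrt(Ka x [C6H5NH3+]) = sqrt(2.33e-5 x 0.08251) = 0.00139 M.
pH = -log(0.00139) = 2.86.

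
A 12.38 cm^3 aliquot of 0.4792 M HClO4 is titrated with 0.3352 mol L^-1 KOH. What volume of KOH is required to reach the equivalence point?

n(HClO4) = 0.4792 mol/L x 0.01238 L = 0.005932 mol.
At equivalence n(KOH) = n(HClO4) = 0.005932 mol.
V(KOH) = 0.005932 / 0.3352 = 0.01770 L = 17.7 mL.

17.7 mL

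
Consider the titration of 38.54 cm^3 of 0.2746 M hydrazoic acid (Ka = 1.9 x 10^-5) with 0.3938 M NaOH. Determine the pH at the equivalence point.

8.97

n(HN3) = 0.2746 x 0.03854 = 0.01058 mol; V(NaOH) at equivalence = 0.01058/0.3938 = 0.02687 L.
At equivalence all the acid is converted to N3-; total volume = 0.03854 + 0.02687 = 0.06541 L, so [N3-] = 0.01058/0.06541 = 0.1618 M.
Kb = Kw/Ka = 1.0e-14 / 1.9 x 10^-5 = 5.26e-10.
[OH^-] = sqrt(Kb x [N3-]) = sqrt(5.26e-10 x 0.1618) = 9.23e-6 M.
pOH = 5.03, so pH = 14.00 - 5.03 = 8.97.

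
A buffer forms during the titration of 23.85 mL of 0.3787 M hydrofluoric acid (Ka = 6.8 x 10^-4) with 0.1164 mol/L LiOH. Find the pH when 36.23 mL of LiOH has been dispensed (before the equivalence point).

Initial n(HF) = 0.3787 x 0.02385 = 0.009032 mol.
n(LiOH) added = 0.1164 x 0.03623 = 0.004217 mol, converting that many moles of HF to F-.
Remaining n(HF) = 0.004815 mol; n(F-) = 0.004217 mol.
By Henderson-Hasselbalch, pH = pKa + log([A^-]/[HA]) = 3.17 + log(0.004217/0.004815) = 3.17 + (-0.06) = 3.11.

3.11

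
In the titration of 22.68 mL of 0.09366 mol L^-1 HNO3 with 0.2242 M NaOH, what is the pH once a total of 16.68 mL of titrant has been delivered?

12.61

n(acid) = 0.09366 x 0.02268 = 0.002124 mol; n(NaOH) added = 0.2242 x 0.01668 = 0.003740 mol.
Base is in excess by 0.003740 - 0.002124 = 0.001615 mol in a total volume of 0.03936 L.
[OH^-] = 0.001615/0.03936 = 0.04104 M, so pOH = 1.39 and pH = 14.00 - 1.39 = 12.61.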